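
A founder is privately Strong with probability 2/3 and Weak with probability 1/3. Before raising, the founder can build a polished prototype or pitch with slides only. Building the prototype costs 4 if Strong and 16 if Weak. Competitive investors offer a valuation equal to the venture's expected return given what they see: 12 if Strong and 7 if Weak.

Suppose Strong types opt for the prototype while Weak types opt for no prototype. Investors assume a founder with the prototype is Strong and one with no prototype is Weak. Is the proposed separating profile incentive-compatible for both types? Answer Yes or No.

Under these beliefs, the prototype earns valuation 12 and no prototype earns valuation 7.
Strong: the prototype nets 12 − 4 = 8; no prototype nets 7. Strong prefers the prototype.
Weak: the prototype nets 12 − 16 = -4; no prototype nets 7. Weak prefers no prototype.
Neither type deviates, so the separating profile is an equilibrium.

Yes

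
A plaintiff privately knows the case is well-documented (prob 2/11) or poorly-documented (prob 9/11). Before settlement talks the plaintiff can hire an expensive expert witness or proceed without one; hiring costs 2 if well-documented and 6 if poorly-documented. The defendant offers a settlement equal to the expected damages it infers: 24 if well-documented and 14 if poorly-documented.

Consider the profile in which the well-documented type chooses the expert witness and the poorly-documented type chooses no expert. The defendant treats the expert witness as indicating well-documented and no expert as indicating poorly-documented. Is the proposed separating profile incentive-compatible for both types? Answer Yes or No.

No

Under these beliefs, the expert witness earns settlement 24 and no expert earns settlement 14.
well-documented: the expert witness nets 24 − 2 = 22; no expert nets 14. well-documented prefers the expert witness.
poorly-documented: the expert witness nets 24 − 6 = 18; no expert nets 14. poorly-documented would deviate to the expert witness.
poorly-documented has a profitable deviation, so the profile is not an equilibrium.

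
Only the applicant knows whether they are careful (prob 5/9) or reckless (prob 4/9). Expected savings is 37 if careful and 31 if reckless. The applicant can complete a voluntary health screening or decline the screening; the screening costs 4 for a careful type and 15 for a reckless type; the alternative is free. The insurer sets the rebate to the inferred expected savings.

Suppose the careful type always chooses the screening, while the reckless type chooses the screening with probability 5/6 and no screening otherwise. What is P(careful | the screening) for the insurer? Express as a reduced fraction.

3/5

P(the screening) = (5/9)·1 + (4/9)·(5/6) = 25/27.
By Bayes' rule, P(careful | the screening) = (5/9) / (25/27) = 3/5.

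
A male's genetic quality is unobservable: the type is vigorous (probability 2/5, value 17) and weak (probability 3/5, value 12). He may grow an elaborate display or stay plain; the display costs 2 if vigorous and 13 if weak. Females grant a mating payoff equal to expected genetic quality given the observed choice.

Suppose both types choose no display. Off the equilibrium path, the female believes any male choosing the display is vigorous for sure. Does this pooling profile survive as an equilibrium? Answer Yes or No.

On path, the female holds the prior and pays 2/5·17 + 3/5·12 = 14. Off path (the display), believing vigorous, it pays 17.
vigorous: no display nets 14; the display nets 17 − 2 = 15. vigorous would deviate.
weak: no display nets 14; the display nets 17 − 13 = 4. weak stays.
A type deviates, so pooling fails.

No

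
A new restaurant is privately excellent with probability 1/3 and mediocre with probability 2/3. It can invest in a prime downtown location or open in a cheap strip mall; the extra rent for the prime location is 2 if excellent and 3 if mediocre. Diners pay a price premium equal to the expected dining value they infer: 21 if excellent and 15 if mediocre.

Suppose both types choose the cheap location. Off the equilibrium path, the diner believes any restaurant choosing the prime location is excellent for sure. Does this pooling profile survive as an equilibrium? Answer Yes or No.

On path, the diner holds the prior and pays 1/3·21 + 2/3·15 = 17. Off path (the prime location), believing excellent, it pays 21.
excellent: the cheap location nets 17; the prime location nets 21 − 2 = 19. excellent would deviate.
mediocre: the cheap location nets 17; the prime location nets 21 − 3 = 18. mediocre would deviate.
A type deviates, so pooling fails.

No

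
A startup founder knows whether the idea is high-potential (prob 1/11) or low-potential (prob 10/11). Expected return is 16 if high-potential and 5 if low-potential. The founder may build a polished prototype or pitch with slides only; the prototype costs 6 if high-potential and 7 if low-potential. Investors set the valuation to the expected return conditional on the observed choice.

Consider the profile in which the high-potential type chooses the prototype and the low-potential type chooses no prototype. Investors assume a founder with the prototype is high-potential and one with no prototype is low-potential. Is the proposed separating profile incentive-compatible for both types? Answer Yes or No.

Under these beliefs, the prototype earns valuation 16 and no prototype earns valuation 5.
high-potential: the prototype nets 16 − 6 = 10; no prototype nets 5. high-potential prefers the prototype.
low-potential: the prototype nets 16 − 7 = 9; no prototype nets 5. low-potential would deviate to the prototype.
low-potential has a profitable deviation, so the profile is not an equilibrium.

No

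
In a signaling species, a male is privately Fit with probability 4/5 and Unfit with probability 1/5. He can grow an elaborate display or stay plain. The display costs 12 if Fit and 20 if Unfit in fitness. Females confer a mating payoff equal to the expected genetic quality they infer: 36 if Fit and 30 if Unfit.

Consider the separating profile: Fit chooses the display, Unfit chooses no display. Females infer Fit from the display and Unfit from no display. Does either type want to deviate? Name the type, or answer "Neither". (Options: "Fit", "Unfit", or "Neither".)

Fit

The display pays 36; no display pays 30.
Fit: assigned the display, nets 36 − 12 = 24; deviating to no display nets 30.
Unfit: assigned no display, nets 30; deviating to the display nets 36 − 20 = 16.
The Fit type gains 6 by deviating.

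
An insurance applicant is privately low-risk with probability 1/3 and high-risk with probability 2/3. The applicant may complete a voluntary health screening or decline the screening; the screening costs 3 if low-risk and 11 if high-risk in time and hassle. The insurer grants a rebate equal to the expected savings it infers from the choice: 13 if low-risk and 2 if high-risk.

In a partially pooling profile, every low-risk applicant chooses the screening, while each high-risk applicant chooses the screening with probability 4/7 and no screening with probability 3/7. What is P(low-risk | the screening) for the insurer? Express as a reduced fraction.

7/15

P(the screening) = (1/3)·1 + (2/3)·(4/7) = 5/7.
By Bayes' rule, P(low-risk | the screening) = (1/3) / (5/7) = 7/15.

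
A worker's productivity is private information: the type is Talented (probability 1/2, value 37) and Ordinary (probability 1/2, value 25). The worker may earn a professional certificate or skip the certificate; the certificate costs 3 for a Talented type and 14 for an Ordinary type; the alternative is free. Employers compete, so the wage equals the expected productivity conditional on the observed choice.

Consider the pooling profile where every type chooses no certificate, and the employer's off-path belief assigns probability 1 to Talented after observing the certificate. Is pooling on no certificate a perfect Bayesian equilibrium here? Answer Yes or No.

On path, the employer holds the prior and pays 1/2·37 + 1/2·25 = 31. Off path (the certificate), believing Talented, it pays 37.
Talented: no certificate nets 31; the certificate nets 37 − 3 = 34. Talented would deviate.
Ordinary: no certificate nets 31; the certificate nets 37 − 14 = 23. Ordinary stays.
A type deviates, so pooling fails.

No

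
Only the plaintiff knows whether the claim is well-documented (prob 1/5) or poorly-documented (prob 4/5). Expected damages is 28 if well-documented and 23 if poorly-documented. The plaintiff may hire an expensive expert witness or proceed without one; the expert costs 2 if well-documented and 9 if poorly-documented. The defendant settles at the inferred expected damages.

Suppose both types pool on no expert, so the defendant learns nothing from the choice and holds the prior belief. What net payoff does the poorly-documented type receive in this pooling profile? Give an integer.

24

Pooled settlement = 1/5·28 + 4/5·23 = 24.
poorly-documented pays no cost for no expert, so net payoff = 24.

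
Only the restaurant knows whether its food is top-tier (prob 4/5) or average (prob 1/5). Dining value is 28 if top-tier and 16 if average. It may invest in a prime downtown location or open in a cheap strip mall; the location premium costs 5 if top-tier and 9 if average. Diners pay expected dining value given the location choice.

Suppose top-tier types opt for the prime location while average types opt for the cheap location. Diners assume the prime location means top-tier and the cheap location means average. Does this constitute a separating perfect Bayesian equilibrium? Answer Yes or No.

Under these beliefs, the prime location earns price premium 28 and the cheap location earns price premium 16.
top-tier: the prime location nets 28 − 5 = 23; the cheap location nets 16. top-tier prefers the prime location.
average: the prime location nets 28 − 9 = 19; the cheap location nets 16. average would deviate to the prime location.
average has a profitable deviation, so the profile is not an equilibrium.

No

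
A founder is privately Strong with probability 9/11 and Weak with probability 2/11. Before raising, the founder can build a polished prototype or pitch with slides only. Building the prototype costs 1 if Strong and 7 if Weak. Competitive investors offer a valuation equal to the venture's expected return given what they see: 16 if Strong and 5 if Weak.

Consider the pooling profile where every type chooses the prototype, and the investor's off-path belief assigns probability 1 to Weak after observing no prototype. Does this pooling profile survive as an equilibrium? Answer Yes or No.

On path, the investor holds the prior and pays 9/11·16 + 2/11·5 = 14. Off path (no prototype), believing Weak, it pays 5.
Strong: the prototype nets 14 − 1 = 13; no prototype nets 5. Strong stays.
Weak: the prototype nets 14 − 7 = 7; no prototype nets 5. Weak stays.
No type deviates, so pooling is sustained.

Yes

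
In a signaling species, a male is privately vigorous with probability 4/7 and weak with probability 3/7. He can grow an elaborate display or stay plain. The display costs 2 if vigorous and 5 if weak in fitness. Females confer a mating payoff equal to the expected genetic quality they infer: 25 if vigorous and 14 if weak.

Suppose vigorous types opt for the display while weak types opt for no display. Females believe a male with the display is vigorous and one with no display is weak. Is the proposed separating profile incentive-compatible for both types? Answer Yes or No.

No

Under these beliefs, the display earns mating payoff 25 and no display earns mating payoff 14.
vigorous: the display nets 25 − 2 = 23; no display nets 14. vigorous prefers the display.
weak: the display nets 25 − 5 = 20; no display nets 14. weak would deviate to the display.
weak has a profitable deviation, so the profile is not an equilibrium.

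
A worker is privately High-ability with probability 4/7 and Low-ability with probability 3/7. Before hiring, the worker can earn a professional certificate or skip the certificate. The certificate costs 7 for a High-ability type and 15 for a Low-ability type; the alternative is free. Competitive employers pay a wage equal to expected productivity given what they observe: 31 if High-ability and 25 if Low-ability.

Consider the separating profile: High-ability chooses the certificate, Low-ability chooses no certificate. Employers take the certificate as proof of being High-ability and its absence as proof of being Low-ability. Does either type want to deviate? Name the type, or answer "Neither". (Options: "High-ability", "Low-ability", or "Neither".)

The certificate pays 31; no certificate pays 25.
High-ability: assigned the certificate, nets 31 − 7 = 24; deviating to no certificate nets 25.
Low-ability: assigned no certificate, nets 25; deviating to the certificate nets 31 − 15 = 16.
The High-ability type gains 1 by deviating.

High-ability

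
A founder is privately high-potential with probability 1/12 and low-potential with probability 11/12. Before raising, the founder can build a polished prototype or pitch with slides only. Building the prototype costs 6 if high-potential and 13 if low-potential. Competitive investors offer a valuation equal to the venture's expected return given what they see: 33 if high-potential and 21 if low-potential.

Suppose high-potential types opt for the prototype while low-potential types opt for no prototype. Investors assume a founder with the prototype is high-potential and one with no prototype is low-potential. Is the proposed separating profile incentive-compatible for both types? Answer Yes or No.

Yes

Under these beliefs, the prototype earns valuation 33 and no prototype earns valuation 21.
high-potential: the prototype nets 33 − 6 = 27; no prototype nets 21. high-potential prefers the prototype.
low-potential: the prototype nets 33 − 13 = 20; no prototype nets 21. low-potential prefers no prototype.
Neither type deviates, so the separating profile is an equilibrium.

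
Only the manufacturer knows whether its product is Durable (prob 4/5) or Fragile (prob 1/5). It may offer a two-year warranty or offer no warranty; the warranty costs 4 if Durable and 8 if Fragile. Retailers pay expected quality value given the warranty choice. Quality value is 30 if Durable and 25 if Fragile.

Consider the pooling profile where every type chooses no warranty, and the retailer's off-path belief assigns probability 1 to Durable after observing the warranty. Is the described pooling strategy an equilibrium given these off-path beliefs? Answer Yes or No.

Yes

On path, the retailer holds the prior and pays 4/5·30 + 1/5·25 = 29. Off path (the warranty), believing Durable, it pays 30.
Durable: no warranty nets 29; the warranty nets 30 − 4 = 26. Durable stays.
Fragile: no warranty nets 29; the warranty nets 30 − 8 = 22. Fragile stays.
No type deviates, so pooling is sustained.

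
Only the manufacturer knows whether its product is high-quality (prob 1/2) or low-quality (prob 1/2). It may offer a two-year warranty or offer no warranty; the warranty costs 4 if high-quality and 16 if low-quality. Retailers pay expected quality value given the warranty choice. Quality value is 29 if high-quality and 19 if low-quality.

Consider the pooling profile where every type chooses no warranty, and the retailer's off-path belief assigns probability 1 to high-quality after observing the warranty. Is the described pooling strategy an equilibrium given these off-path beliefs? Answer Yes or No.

On path, the retailer holds the prior and pays 1/2·29 + 1/2·19 = 24. Off path (the warranty), believing high-quality, it pays 29.
high-quality: no warranty nets 24; the warranty nets 29 − 4 = 25. high-quality would deviate.
low-quality: no warranty nets 24; the warranty nets 29 − 16 = 13. low-quality stays.
A type deviates, so pooling fails.

No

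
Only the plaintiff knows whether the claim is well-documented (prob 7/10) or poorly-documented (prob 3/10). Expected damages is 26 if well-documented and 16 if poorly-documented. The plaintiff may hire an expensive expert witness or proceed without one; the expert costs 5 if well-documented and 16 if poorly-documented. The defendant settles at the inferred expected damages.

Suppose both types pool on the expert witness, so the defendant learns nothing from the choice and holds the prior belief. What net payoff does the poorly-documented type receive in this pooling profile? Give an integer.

Pooled settlement = 7/10·26 + 3/10·16 = 23.
poorly-documented pays cost 16 for the expert witness, so net payoff = 23 − 16 = 7.

7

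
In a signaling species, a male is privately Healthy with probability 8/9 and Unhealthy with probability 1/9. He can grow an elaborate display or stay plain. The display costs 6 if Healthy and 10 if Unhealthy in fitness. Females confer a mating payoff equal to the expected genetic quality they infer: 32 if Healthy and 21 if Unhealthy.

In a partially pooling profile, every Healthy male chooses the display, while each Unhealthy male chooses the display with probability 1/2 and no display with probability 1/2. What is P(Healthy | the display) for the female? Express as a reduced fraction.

16/17

P(the display) = (8/9)·1 + (1/9)·(1/2) = 17/18.
By Bayes' rule, P(Healthy | the display) = (8/9) / (17/18) = 16/17.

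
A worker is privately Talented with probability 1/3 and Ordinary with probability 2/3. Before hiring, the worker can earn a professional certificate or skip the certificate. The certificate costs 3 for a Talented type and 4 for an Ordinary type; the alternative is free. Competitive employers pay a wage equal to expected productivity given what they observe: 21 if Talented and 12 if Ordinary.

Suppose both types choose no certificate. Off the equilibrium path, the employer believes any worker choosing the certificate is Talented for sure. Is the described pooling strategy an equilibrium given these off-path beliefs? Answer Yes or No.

On path, the employer holds the prior and pays 1/3·21 + 2/3·12 = 15. Off path (the certificate), believing Talented, it pays 21.
Talented: no certificate nets 15; the certificate nets 21 − 3 = 18. Talented would deviate.
Ordinary: no certificate nets 15; the certificate nets 21 − 4 = 17. Ordinary would deviate.
A type deviates, so pooling fails.

No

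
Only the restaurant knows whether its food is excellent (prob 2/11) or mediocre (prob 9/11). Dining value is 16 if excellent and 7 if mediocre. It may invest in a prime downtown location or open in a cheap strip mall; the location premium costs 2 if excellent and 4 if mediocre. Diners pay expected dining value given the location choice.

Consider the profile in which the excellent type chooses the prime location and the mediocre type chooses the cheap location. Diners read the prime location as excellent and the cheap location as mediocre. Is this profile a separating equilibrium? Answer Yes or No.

Under these beliefs, the prime location earns price premium 16 and the cheap location earns price premium 7.
excellent: the prime location nets 16 − 2 = 14; the cheap location nets 7. excellent prefers the prime location.
mediocre: the prime location nets 16 − 4 = 12; the cheap location nets 7. mediocre would deviate to the prime location.
mediocre has a profitable deviation, so the profile is not an equilibrium.

No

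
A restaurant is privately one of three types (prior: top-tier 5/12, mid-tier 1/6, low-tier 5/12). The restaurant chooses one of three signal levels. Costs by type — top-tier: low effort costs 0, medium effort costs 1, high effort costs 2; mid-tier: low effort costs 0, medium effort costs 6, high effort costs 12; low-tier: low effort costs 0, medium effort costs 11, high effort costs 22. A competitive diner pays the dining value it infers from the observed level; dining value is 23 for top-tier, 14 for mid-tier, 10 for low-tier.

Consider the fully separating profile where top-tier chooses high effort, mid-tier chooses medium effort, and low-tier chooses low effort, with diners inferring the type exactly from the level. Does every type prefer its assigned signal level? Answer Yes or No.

Separating price premiums: high effort → 23, medium effort → 14, low effort → 10.
top-tier (assigned high effort): low effort: 10 − 0 = 10; medium effort: 14 − 1 = 13; high effort: 23 − 2 = 21. top-tier stays.
mid-tier (assigned medium effort): low effort: 10 − 0 = 10; medium effort: 14 − 6 = 8; high effort: 23 − 12 = 11. mid-tier prefers high effort.
low-tier (assigned low effort): low effort: 10 − 0 = 10; medium effort: 14 − 11 = 3; high effort: 23 − 22 = 1. low-tier stays.
At least one type deviates; the separating profile fails.

No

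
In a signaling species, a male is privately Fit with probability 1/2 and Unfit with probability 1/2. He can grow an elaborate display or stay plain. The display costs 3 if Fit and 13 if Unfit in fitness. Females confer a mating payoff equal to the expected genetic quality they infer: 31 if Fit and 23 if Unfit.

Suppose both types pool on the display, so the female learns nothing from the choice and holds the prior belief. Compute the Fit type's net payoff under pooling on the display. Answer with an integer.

Pooled mating payoff = 1/2·31 + 1/2·23 = 27.
Fit pays cost 3 for the display, so net payoff = 27 − 3 = 24.

24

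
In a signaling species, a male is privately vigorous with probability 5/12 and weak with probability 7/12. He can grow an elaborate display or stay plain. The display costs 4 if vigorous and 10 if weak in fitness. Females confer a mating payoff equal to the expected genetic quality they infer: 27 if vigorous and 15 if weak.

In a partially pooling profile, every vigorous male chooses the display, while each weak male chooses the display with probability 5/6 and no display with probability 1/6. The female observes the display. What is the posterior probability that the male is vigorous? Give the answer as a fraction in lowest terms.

P(the display) = (5/12)·1 + (7/12)·(5/6) = 65/72.
By Bayes' rule, P(vigorous | the display) = (5/12) / (65/72) = 6/13.

6/13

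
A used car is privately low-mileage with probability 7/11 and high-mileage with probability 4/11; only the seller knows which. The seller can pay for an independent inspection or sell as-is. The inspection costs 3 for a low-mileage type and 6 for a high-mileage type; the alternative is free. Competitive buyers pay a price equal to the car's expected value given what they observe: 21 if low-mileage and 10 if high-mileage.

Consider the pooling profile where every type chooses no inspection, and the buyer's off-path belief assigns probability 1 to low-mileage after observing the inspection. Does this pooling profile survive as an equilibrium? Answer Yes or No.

On path, the buyer holds the prior and pays 7/11·21 + 4/11·10 = 17. Off path (the inspection), believing low-mileage, it pays 21.
low-mileage: no inspection nets 17; the inspection nets 21 − 3 = 18. low-mileage would deviate.
high-mileage: no inspection nets 17; the inspection nets 21 − 6 = 15. high-mileage stays.
A type deviates, so pooling fails.

No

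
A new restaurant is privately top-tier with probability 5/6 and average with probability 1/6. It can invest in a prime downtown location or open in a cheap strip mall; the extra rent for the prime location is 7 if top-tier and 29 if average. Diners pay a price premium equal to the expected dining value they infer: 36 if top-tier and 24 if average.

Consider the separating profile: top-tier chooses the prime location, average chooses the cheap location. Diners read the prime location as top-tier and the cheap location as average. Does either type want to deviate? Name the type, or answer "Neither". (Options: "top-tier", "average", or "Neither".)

Neither

The prime location pays 36; the cheap location pays 24.
top-tier: assigned the prime location, nets 36 − 7 = 29; deviating to the cheap location nets 24.
average: assigned the cheap location, nets 24; deviating to the prime location nets 36 − 29 = 7.
Both types strictly prefer their assigned action; no profitable deviation.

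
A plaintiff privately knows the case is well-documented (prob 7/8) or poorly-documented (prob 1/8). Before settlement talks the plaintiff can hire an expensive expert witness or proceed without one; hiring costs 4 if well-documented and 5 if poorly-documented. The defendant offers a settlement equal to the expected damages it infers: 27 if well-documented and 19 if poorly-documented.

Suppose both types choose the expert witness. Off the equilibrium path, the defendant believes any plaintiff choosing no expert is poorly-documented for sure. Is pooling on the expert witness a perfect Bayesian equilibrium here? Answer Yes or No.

On path, the defendant holds the prior and pays 7/8·27 + 1/8·19 = 26. Off path (no expert), believing poorly-documented, it pays 19.
well-documented: the expert witness nets 26 − 4 = 22; no expert nets 19. well-documented stays.
poorly-documented: the expert witness nets 26 − 5 = 21; no expert nets 19. poorly-documented stays.
No type deviates, so pooling is sustained.

Yes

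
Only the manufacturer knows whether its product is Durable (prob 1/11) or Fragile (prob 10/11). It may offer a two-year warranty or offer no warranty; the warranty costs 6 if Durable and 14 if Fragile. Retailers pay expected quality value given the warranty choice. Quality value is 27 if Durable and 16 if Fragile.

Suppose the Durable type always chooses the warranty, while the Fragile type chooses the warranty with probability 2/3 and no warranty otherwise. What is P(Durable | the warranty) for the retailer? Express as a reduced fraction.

3/23

P(the warranty) = (1/11)·1 + (10/11)·(2/3) = 23/33.
By Bayes' rule, P(Durable | the warranty) = (1/11) / (23/33) = 3/23.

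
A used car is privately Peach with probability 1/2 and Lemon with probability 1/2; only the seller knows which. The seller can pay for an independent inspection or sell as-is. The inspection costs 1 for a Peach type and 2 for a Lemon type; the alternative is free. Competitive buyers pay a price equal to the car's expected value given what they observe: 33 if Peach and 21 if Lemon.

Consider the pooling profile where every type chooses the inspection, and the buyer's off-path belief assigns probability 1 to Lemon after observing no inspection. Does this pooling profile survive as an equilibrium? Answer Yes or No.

Yes

On path, the buyer holds the prior and pays 1/2·33 + 1/2·21 = 27. Off path (no inspection), believing Lemon, it pays 21.
Peach: the inspection nets 27 − 1 = 26; no inspection nets 21. Peach stays.
Lemon: the inspection nets 27 − 2 = 25; no inspection nets 21. Lemon stays.
No type deviates, so pooling is sustained.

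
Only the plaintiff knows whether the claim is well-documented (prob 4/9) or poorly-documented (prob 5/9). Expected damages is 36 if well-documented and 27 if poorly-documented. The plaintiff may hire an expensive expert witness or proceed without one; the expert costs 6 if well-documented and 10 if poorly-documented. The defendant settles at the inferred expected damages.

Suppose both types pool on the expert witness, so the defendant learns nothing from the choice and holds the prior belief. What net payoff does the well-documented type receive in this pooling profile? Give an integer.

25

Pooled settlement = 4/9·36 + 5/9·27 = 31.
well-documented pays cost 6 for the expert witness, so net payoff = 31 − 6 = 25.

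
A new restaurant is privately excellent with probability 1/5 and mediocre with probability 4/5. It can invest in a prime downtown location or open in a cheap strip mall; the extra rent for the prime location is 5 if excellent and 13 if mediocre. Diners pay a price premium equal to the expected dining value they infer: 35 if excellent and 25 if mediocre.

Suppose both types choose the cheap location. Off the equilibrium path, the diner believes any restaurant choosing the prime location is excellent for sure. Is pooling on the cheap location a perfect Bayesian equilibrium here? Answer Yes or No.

On path, the diner holds the prior and pays 1/5·35 + 4/5·25 = 27. Off path (the prime location), believing excellent, it pays 35.
excellent: the cheap location nets 27; the prime location nets 35 − 5 = 30. excellent would deviate.
mediocre: the cheap location nets 27; the prime location nets 35 − 13 = 22. mediocre stays.
A type deviates, so pooling fails.

No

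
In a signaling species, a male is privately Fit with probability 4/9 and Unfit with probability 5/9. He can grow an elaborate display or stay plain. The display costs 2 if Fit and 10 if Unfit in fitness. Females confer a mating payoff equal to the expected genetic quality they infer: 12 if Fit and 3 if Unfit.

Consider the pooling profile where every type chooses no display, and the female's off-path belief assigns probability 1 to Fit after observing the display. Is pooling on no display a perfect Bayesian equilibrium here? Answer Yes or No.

On path, the female holds the prior and pays 4/9·12 + 5/9·3 = 7. Off path (the display), believing Fit, it pays 12.
Fit: no display nets 7; the display nets 12 − 2 = 10. Fit would deviate.
Unfit: no display nets 7; the display nets 12 − 10 = 2. Unfit stays.
A type deviates, so pooling fails.

No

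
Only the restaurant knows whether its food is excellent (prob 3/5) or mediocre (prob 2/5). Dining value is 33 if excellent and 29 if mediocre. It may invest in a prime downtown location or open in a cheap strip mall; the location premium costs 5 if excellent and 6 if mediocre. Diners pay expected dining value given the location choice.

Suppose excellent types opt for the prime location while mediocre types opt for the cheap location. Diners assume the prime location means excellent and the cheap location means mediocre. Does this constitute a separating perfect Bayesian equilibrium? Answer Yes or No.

Under these beliefs, the prime location earns price premium 33 and the cheap location earns price premium 29.
excellent: the prime location nets 33 − 5 = 28; the cheap location nets 29. excellent would deviate to the cheap location.
mediocre: the prime location nets 33 − 6 = 27; the cheap location nets 29. mediocre prefers the cheap location.
excellent has a profitable deviation, so the profile is not an equilibrium.

No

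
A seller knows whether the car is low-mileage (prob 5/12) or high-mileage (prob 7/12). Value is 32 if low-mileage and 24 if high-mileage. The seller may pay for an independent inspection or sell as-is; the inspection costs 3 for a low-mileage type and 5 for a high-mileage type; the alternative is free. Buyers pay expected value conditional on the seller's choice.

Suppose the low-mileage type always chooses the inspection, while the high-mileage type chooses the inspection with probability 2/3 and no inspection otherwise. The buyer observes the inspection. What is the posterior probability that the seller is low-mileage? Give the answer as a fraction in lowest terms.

15/29

P(the inspection) = (5/12)·1 + (7/12)·(2/3) = 29/36.
By Bayes' rule, P(low-mileage | the inspection) = (5/12) / (29/36) = 15/29.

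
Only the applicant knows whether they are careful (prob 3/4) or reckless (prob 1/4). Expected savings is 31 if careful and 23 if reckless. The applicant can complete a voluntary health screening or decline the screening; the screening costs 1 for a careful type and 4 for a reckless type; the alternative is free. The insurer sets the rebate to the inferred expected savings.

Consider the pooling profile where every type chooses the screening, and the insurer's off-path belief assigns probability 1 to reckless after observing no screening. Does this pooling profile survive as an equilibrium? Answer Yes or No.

Yes

On path, the insurer holds the prior and pays 3/4·31 + 1/4·23 = 29. Off path (no screening), believing reckless, it pays 23.
careful: the screening nets 29 − 1 = 28; no screening nets 23. careful stays.
reckless: the screening nets 29 − 4 = 25; no screening nets 23. reckless stays.
No type deviates, so pooling is sustained.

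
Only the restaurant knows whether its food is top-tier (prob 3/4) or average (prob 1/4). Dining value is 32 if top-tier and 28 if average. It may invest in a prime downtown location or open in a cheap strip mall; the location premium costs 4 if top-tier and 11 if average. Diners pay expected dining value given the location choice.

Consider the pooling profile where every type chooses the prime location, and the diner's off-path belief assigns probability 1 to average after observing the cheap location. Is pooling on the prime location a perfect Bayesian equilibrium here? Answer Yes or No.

No

On path, the diner holds the prior and pays 3/4·32 + 1/4·28 = 31. Off path (the cheap location), believing average, it pays 28.
top-tier: the prime location nets 31 − 4 = 27; the cheap location nets 28. top-tier would deviate.
average: the prime location nets 31 − 11 = 20; the cheap location nets 28. average would deviate.
A type deviates, so pooling fails.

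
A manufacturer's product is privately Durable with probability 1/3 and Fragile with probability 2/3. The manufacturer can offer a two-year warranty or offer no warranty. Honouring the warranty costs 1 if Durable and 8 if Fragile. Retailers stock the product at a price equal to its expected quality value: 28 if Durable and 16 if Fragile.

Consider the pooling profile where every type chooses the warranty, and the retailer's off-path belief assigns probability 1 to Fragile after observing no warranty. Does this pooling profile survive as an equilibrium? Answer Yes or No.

On path, the retailer holds the prior and pays 1/3·28 + 2/3·16 = 20. Off path (no warranty), believing Fragile, it pays 16.
Durable: the warranty nets 20 − 1 = 19; no warranty nets 16. Durable stays.
Fragile: the warranty nets 20 − 8 = 12; no warranty nets 16. Fragile would deviate.
A type deviates, so pooling fails.

No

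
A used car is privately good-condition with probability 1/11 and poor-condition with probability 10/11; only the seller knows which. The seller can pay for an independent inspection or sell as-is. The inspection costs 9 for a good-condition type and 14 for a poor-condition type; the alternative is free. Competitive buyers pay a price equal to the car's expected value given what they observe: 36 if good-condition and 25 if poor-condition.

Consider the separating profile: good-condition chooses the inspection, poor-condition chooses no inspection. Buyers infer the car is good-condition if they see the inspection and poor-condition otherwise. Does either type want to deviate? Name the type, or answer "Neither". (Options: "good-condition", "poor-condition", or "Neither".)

The inspection pays 36; no inspection pays 25.
good-condition: assigned the inspection, nets 36 − 9 = 27; deviating to no inspection nets 25.
poor-condition: assigned no inspection, nets 25; deviating to the inspection nets 36 − 14 = 22.
Both types strictly prefer their assigned action; no profitable deviation.

Neither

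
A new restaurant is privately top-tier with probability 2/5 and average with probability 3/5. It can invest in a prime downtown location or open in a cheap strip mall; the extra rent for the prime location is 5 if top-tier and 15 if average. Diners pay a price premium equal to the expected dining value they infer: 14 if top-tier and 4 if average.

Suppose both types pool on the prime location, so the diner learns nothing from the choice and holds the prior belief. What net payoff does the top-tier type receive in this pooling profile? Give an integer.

3

Pooled price premium = 2/5·14 + 3/5·4 = 8.
top-tier pays cost 5 for the prime location, so net payoff = 8 − 5 = 3.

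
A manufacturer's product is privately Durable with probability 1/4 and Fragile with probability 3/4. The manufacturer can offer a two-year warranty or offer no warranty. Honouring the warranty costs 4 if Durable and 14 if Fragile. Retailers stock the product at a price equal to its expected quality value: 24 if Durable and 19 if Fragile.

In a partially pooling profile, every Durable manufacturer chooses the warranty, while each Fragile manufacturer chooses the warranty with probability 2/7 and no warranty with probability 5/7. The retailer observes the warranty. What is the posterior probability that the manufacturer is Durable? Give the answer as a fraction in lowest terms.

7/13

P(the warranty) = (1/4)·1 + (3/4)·(2/7) = 13/28.
By Bayes' rule, P(Durable | the warranty) = (1/4) / (13/28) = 7/13.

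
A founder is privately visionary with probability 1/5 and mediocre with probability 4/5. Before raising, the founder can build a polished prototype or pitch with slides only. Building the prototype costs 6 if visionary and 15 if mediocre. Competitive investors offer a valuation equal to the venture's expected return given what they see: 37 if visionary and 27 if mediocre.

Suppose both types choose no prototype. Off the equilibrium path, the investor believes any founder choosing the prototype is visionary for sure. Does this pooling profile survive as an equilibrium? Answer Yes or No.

On path, the investor holds the prior and pays 1/5·37 + 4/5·27 = 29. Off path (the prototype), believing visionary, it pays 37.
visionary: no prototype nets 29; the prototype nets 37 − 6 = 31. visionary would deviate.
mediocre: no prototype nets 29; the prototype nets 37 − 15 = 22. mediocre stays.
A type deviates, so pooling fails.

No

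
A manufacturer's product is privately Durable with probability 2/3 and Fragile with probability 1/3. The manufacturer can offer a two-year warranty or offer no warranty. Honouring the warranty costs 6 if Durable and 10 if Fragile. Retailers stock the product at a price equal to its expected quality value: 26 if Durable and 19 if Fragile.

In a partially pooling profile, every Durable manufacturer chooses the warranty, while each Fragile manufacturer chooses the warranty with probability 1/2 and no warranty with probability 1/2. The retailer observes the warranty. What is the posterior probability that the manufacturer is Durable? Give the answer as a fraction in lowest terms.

P(the warranty) = (2/3)·1 + (1/3)·(1/2) = 5/6.
By Bayes' rule, P(Durable | the warranty) = (2/3) / (5/6) = 4/5.

4/5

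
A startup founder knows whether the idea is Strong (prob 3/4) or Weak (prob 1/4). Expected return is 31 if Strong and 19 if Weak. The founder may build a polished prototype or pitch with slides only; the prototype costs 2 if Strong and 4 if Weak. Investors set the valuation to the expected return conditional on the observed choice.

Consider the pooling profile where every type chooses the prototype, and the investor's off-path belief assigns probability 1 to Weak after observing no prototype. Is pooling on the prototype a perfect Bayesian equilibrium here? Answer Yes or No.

Yes

On path, the investor holds the prior and pays 3/4·31 + 1/4·19 = 28. Off path (no prototype), believing Weak, it pays 19.
Strong: the prototype nets 28 − 2 = 26; no prototype nets 19. Strong stays.
Weak: the prototype nets 28 − 4 = 24; no prototype nets 19. Weak stays.
No type deviates, so pooling is sustained.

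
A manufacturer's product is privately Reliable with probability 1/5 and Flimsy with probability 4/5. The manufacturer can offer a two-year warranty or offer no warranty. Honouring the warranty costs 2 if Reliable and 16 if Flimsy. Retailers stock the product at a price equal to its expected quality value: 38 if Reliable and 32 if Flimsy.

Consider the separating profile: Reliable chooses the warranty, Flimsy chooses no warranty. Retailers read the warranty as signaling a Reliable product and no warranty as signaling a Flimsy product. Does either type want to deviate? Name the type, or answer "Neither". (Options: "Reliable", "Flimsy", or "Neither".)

Neither

The warranty pays 38; no warranty pays 32.
Reliable: assigned the warranty, nets 38 − 2 = 36; deviating to no warranty nets 32.
Flimsy: assigned no warranty, nets 32; deviating to the warranty nets 38 − 16 = 22.
Both types strictly prefer their assigned action; no profitable deviation.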